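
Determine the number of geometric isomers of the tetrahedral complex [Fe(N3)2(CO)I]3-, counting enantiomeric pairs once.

In a tetrahedral complex all four positions are equivalent and every pair of ligands is adjacent — there is no cis/trans distinction.
Only one geometric arrangement is possible.

1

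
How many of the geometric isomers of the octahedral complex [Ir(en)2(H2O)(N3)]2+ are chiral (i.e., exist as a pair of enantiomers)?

Each en is bidentate and must span two cis positions.
Systematic placement gives 2 geometric isomers: H2O and N3 mutually trans; H2O and N3 mutually cis (chiral).
One of these lacks any improper symmetry element and so occurs as an enantiomeric pair, giving 2 + 1 = 3 stereoisomers in total.

1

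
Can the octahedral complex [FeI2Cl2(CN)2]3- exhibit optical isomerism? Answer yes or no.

yes

In an octahedral complex each vertex has one trans partner and four cis neighbours.
Systematic placement gives 5 geometric isomers: I trans, Cl trans, CN trans; I cis, Cl cis, CN trans; I trans, Cl cis, CN cis; I cis, Cl cis, CN cis (chiral); I cis, Cl trans, CN cis.
One of these lacks any improper symmetry element and so occurs as an enantiomeric pair, giving 5 + 1 = 6 stereoisomers in total.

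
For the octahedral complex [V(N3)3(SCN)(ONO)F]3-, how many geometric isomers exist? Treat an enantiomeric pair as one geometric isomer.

The distinct arrangements are (4 in all): N3 mer (3 arrangements); N3 fac (chiral).

4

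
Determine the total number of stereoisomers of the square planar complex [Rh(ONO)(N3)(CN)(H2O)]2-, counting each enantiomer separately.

A square has two trans pairs of vertices; adjacent vertices are cis.
Working through the distinct placements yields 3 geometric isomers: (CN/N3 trans, H2O/ONO trans); (CN/ONO trans, H2O/N3 trans); (CN/H2O trans, N3/ONO trans).
Each arrangement has an internal mirror plane or centre of symmetry, so none is chiral.

3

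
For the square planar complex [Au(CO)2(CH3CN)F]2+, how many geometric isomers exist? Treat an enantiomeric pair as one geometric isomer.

2

A square has two trans pairs of vertices; adjacent vertices are cis.
Working through the distinct placements yields 2 geometric isomers: CO cis; CO trans.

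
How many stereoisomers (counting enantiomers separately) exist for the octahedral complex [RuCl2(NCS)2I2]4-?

The six octahedral sites form three mutually perpendicular trans pairs.
There are 5 geometric isomers: Cl trans, NCS trans, I trans; Cl trans, NCS cis, I cis; Cl cis, NCS trans, I cis; Cl cis, NCS cis, I cis (chiral); Cl cis, NCS cis, I trans.
One of these lacks any improper symmetry element and so occurs as an enantiomeric pair, giving 5 + 1 = 6 stereoisomers in total.

6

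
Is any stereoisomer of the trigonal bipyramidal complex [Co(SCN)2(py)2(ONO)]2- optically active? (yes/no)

yes

In a trigonal bipyramid the two axial positions differ from the three equatorial ones.
Exhaustive case analysis gives 5 geometric isomers.
One of these lacks any improper symmetry element and so occurs as an enantiomeric pair, giving 5 + 1 = 6 stereoisomers in total.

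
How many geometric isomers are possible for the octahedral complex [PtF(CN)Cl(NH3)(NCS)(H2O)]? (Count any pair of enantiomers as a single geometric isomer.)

15

Systematic enumeration (placing each ligand type in turn and discarding arrangements equivalent by rotation or reflection) gives 15 geometric isomers.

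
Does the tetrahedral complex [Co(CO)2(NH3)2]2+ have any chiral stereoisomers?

Only one geometric arrangement is possible.

no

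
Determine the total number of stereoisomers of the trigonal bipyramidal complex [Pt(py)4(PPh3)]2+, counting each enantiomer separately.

2

In a trigonal bipyramid the two axial positions differ from the three equatorial ones.
There are 2 geometric isomers: PPh3 axial; PPh3 equatorial.
Each arrangement has an internal mirror plane or centre of symmetry, so none is chiral.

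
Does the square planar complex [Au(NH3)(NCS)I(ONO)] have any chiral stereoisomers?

In a square planar complex each vertex has one trans partner and two cis neighbours.
The distinct arrangements are (3 in all): (I/NH3 trans, NCS/ONO trans); (I/ONO trans, NCS/NH3 trans); (I/NCS trans, NH3/ONO trans).
Each arrangement has an internal mirror plane or centre of symmetry, so none is chiral.

no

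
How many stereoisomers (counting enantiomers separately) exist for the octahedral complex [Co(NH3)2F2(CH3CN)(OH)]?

8

An octahedron has six vertices in three trans pairs; every non-trans pair is cis.
Working through the distinct placements yields 6 geometric isomers: NH3 cis, F cis (3 arrangements, 2 chiral); NH3 trans, F cis; NH3 cis, F trans; NH3 trans, F trans.
Of these, 2 lack any improper symmetry element and so occur as enantiomeric pairs, giving 6 + 2 = 8 stereoisomers in total.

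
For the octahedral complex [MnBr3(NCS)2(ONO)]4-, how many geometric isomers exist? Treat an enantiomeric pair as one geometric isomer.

There are 3 geometric isomers: Br mer, NCS cis; Br mer, NCS trans; Br fac, NCS cis.

3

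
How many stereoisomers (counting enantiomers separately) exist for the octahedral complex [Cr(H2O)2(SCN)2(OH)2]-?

6

The six octahedral sites form three mutually perpendicular trans pairs.
Working through the distinct placements yields 5 geometric isomers: H2O trans, SCN trans, OH trans; H2O trans, SCN cis, OH cis; H2O cis, SCN trans, OH cis; H2O cis, SCN cis, OH cis (chiral); H2O cis, SCN cis, OH trans.
One of these lacks any improper symmetry element and so occurs as an enantiomeric pair, giving 5 + 1 = 6 stereoisomers in total.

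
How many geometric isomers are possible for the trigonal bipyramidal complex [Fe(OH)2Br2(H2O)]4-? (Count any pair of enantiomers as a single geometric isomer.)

Systematic enumeration (placing each ligand type in turn and discarding arrangements equivalent by rotation or reflection) gives 5 geometric isomers.

5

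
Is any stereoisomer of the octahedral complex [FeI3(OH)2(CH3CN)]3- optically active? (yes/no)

no

The six octahedral sites form three mutually perpendicular trans pairs.
Working through the distinct placements yields 3 geometric isomers: I mer, OH trans; I fac, OH cis; I mer, OH cis.
Each arrangement has an internal mirror plane or centre of symmetry, so none is chiral.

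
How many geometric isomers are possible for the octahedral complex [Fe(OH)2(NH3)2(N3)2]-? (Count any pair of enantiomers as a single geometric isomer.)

5

An octahedron has six vertices in three trans pairs; every non-trans pair is cis.
There are 5 geometric isomers: OH trans, NH3 trans, N3 trans; OH cis, NH3 cis, N3 trans; OH trans, NH3 cis, N3 cis; OH cis, NH3 cis, N3 cis (chiral); OH cis, NH3 trans, N3 cis.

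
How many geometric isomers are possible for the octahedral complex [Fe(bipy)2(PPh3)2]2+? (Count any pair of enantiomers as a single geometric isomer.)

An octahedron has six vertices in three trans pairs; every non-trans pair is cis.
Each bipy is bidentate and must span two cis positions.
The distinct arrangements are (2 in all): PPh3 trans; PPh3 cis (chiral).

2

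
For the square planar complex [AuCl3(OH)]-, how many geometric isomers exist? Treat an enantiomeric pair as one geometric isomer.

Only one geometric arrangement is possible.

1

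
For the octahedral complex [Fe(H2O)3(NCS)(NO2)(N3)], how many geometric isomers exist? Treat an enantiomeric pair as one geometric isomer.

4

Working through the distinct placements yields 4 geometric isomers: H2O mer (3 arrangements); H2O fac (chiral).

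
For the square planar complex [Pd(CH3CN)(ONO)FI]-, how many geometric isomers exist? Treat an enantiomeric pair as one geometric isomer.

3

There are 3 geometric isomers: (CH3CN/I trans, F/ONO trans); (CH3CN/ONO trans, F/I trans); (CH3CN/F trans, I/ONO trans).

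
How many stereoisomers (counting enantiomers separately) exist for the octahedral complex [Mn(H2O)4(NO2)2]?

2

In an octahedral complex each vertex has one trans partner and four cis neighbours.
There are 2 geometric isomers: NO2 trans; NO2 cis.
Each arrangement has an internal mirror plane or centre of symmetry, so none is chiral.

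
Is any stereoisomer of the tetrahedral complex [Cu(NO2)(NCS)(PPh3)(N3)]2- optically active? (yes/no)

yes

In a tetrahedral complex all four positions are equivalent and every pair of ligands is adjacent — there is no cis/trans distinction.
Only one geometric arrangement is possible; it has no improper symmetry element, so it exists as a pair of enantiomers (2 stereoisomers).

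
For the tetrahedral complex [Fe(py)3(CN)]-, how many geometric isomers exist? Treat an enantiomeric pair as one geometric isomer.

1

In a tetrahedral complex all four positions are equivalent and every pair of ligands is adjacent — there is no cis/trans distinction.
Only one geometric arrangement is possible.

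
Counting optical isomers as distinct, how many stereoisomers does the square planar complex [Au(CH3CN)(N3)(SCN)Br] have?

3

A square has two trans pairs of vertices; adjacent vertices are cis.
Working through the distinct placements yields 3 geometric isomers: (Br/N3 trans, CH3CN/SCN trans); (Br/SCN trans, CH3CN/N3 trans); (Br/CH3CN trans, N3/SCN trans).
Each arrangement has an internal mirror plane or centre of symmetry, so none is chiral.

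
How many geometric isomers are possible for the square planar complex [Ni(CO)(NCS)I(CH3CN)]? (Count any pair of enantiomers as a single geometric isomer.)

3

A square has two trans pairs of vertices; adjacent vertices are cis.
There are 3 geometric isomers: (CH3CN/I trans, CO/NCS trans); (CH3CN/NCS trans, CO/I trans); (CH3CN/CO trans, I/NCS trans).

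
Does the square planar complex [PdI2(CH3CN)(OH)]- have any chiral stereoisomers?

no

A square has two trans pairs of vertices; adjacent vertices are cis.
The distinct arrangements are (2 in all): I cis; I trans.
Each arrangement has an internal mirror plane or centre of symmetry, so none is chiral.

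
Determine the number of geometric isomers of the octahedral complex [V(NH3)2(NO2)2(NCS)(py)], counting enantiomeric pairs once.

An octahedron has six vertices in three trans pairs; every non-trans pair is cis.
There are 6 geometric isomers: NH3 cis, NO2 cis (3 arrangements, 2 chiral); NH3 cis, NO2 trans; NH3 trans, NO2 cis; NH3 trans, NO2 trans.

6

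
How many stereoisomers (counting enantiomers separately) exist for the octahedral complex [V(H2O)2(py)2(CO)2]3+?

6

There are 5 geometric isomers: H2O trans, py trans, CO trans; H2O cis, py cis, CO trans; H2O cis, py trans, CO cis; H2O cis, py cis, CO cis (chiral); H2O trans, py cis, CO cis.
One of these lacks any improper symmetry element and so occurs as an enantiomeric pair, giving 5 + 1 = 6 stereoisomers in total.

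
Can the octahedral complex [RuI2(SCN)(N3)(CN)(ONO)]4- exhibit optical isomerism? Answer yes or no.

Exhaustive case analysis gives 9 geometric isomers.
Of these, 6 lack any improper symmetry element and so occur as enantiomeric pairs, giving 9 + 6 = 15 stereoisomers in total.

yes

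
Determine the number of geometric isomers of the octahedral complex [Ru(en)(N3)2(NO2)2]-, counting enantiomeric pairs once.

The six octahedral sites form three mutually perpendicular trans pairs.
Each en is bidentate and must span two cis positions.
The distinct arrangements are (3 in all): N3 trans, NO2 cis; N3 cis, NO2 cis (chiral); N3 cis, NO2 trans.

3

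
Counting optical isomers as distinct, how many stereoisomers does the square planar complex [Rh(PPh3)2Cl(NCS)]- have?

2

A square has two trans pairs of vertices; adjacent vertices are cis.
There are 2 geometric isomers: PPh3 cis; PPh3 trans.
Each arrangement has an internal mirror plane or centre of symmetry, so none is chiral.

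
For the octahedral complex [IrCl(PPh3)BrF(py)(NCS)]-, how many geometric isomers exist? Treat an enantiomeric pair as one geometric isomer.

15

Placing the ligands in turn and identifying arrangements related by rotation or reflection leaves 15 distinct geometric isomers.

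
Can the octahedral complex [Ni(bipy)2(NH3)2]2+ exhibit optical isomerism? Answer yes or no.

An octahedron has six vertices in three trans pairs; every non-trans pair is cis.
Each bipy is bidentate and must span two cis positions.
There are 2 geometric isomers: NH3 trans; NH3 cis (chiral).
One of these lacks any improper symmetry element and so occurs as an enantiomeric pair, giving 2 + 1 = 3 stereoisomers in total.

yes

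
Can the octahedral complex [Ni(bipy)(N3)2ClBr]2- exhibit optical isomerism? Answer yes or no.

yes

An octahedron has six vertices in three trans pairs; every non-trans pair is cis.
Each bipy is bidentate and must span two cis positions.
There are 4 geometric isomers: N3 cis (3 arrangements, 2 chiral); N3 trans.
Of these, 2 lack any improper symmetry element and so occur as enantiomeric pairs, giving 4 + 2 = 6 stereoisomers in total.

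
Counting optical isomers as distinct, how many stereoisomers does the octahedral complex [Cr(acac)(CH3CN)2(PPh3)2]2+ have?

An octahedron has six vertices in three trans pairs; every non-trans pair is cis.
Each acac is bidentate and must span two cis positions.
Working through the distinct placements yields 3 geometric isomers: CH3CN trans, PPh3 cis; CH3CN cis, PPh3 cis (chiral); CH3CN cis, PPh3 trans.
One of these lacks any improper symmetry element and so occurs as an enantiomeric pair, giving 3 + 1 = 4 stereoisomers in total.

4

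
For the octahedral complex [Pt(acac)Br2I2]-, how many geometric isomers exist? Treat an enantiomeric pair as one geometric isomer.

In an octahedral complex each vertex has one trans partner and four cis neighbours.
Each acac is bidentate and must span two cis positions.
The distinct arrangements are (3 in all): Br trans, I cis; Br cis, I cis (chiral); Br cis, I trans.

3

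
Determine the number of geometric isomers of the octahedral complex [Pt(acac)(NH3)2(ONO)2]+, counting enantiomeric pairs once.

3

The six octahedral sites form three mutually perpendicular trans pairs.
Each acac is bidentate and must span two cis positions.
The distinct arrangements are (3 in all): NH3 trans, ONO cis; NH3 cis, ONO cis (chiral); NH3 cis, ONO trans.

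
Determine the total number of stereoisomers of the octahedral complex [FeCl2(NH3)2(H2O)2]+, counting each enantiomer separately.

6

An octahedron has six vertices in three trans pairs; every non-trans pair is cis.
There are 5 geometric isomers: Cl trans, NH3 trans, H2O trans; Cl trans, NH3 cis, H2O cis; Cl cis, NH3 trans, H2O cis; Cl cis, NH3 cis, H2O cis (chiral); Cl cis, NH3 cis, H2O trans.
One of these lacks any improper symmetry element and so occurs as an enantiomeric pair, giving 5 + 1 = 6 stereoisomers in total.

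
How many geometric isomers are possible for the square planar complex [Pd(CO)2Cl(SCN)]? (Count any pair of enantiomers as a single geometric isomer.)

2

A square has two trans pairs of vertices; adjacent vertices are cis.
Systematic placement gives 2 geometric isomers: CO cis; CO trans.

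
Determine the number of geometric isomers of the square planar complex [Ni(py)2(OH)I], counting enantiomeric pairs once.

2

In a square planar complex each vertex has one trans partner and two cis neighbours.
Systematic placement gives 2 geometric isomers: py cis; py trans.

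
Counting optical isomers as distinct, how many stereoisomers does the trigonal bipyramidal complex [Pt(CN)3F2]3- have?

Working through the distinct placements yields 3 geometric isomers: F both equatorial; F one axial, one equatorial; F both axial.
Each arrangement has an internal mirror plane or centre of symmetry, so none is chiral.

3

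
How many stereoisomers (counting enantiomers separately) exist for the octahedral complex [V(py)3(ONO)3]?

In an octahedral complex each vertex has one trans partner and four cis neighbours.
Systematic placement gives 2 geometric isomers: py mer; py fac.
Each arrangement has an internal mirror plane or centre of symmetry, so none is chiral.

2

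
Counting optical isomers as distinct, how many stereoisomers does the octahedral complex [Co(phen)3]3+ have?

2

In an octahedral complex each vertex has one trans partner and four cis neighbours.
Each phen is bidentate and must span two cis positions.
Only one geometric arrangement is possible; it has no improper symmetry element, so it exists as a pair of enantiomers (2 stereoisomers).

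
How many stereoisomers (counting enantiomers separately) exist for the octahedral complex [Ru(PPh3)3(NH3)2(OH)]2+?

An octahedron has six vertices in three trans pairs; every non-trans pair is cis.
There are 3 geometric isomers: PPh3 mer, NH3 trans; PPh3 mer, NH3 cis; PPh3 fac, NH3 cis.
Each arrangement has an internal mirror plane or centre of symmetry, so none is chiral.

3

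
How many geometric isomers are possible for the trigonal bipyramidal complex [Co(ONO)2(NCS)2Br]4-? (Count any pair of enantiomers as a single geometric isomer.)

In a trigonal bipyramid the two axial positions differ from the three equatorial ones.
Placing the ligands in turn and identifying arrangements related by rotation or reflection leaves 5 distinct geometric isomers.

5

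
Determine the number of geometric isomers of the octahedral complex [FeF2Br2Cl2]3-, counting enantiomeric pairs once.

5

In an octahedral complex each vertex has one trans partner and four cis neighbours.
Systematic placement gives 5 geometric isomers: F trans, Br trans, Cl trans; F cis, Br trans, Cl cis; F trans, Br cis, Cl cis; F cis, Br cis, Cl cis (chiral); F cis, Br cis, Cl trans.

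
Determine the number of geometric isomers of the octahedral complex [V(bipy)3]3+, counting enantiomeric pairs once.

Each bipy is bidentate and must span two cis positions.
Only one geometric arrangement is possible; it has no improper symmetry element, so it exists as a pair of enantiomers (2 stereoisomers).

1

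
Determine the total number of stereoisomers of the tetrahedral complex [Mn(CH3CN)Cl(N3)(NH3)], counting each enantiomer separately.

2

In a tetrahedral complex all four positions are equivalent and every pair of ligands is adjacent — there is no cis/trans distinction.
Only one geometric arrangement is possible; it has no improper symmetry element, so it exists as a pair of enantiomers (2 stereoisomers).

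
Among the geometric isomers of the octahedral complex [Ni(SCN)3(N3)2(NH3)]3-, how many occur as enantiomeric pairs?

There are 3 geometric isomers: SCN mer, N3 trans; SCN mer, N3 cis; SCN fac, N3 cis.
Each arrangement has an internal mirror plane or centre of symmetry, so none is chiral.

0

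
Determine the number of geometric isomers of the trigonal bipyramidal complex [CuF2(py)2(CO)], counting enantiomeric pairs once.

In a trigonal bipyramid the two axial positions differ from the three equatorial ones.
Placing the ligands in turn and identifying arrangements related by rotation or reflection leaves 5 distinct geometric isomers.

5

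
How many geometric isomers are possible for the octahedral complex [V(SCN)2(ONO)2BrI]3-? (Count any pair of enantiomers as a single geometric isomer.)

6

An octahedron has six vertices in three trans pairs; every non-trans pair is cis.
There are 6 geometric isomers: SCN trans, ONO trans; SCN cis, ONO cis (3 arrangements, 2 chiral); SCN trans, ONO cis; SCN cis, ONO trans.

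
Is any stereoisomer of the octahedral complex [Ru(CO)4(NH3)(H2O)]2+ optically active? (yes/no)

The six octahedral sites form three mutually perpendicular trans pairs.
Systematic placement gives 2 geometric isomers: NH3 and H2O mutually trans; NH3 and H2O mutually cis.
Each arrangement has an internal mirror plane or centre of symmetry, so none is chiral.

no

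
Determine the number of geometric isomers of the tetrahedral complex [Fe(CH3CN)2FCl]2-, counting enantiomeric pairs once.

All four vertices of a tetrahedron are equivalent and mutually adjacent, so cis/trans isomerism cannot arise.
Only one geometric arrangement is possible.

1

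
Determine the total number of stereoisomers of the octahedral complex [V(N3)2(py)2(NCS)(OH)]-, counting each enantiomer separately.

An octahedron has six vertices in three trans pairs; every non-trans pair is cis.
Working through the distinct placements yields 6 geometric isomers: N3 trans, py trans; N3 trans, py cis; N3 cis, py trans; N3 cis, py cis (3 arrangements, 2 chiral).
Of these, 2 lack any improper symmetry element and so occur as enantiomeric pairs, giving 6 + 2 = 8 stereoisomers in total.

8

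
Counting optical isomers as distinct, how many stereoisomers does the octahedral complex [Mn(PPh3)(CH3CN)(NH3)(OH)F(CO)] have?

30

In an octahedral complex each vertex has one trans partner and four cis neighbours.
Placing the ligands in turn and identifying arrangements related by rotation or reflection leaves 15 distinct geometric isomers.
Of these, 15 lack any improper symmetry element and so occur as enantiomeric pairs, giving 15 + 15 = 30 stereoisomers in total.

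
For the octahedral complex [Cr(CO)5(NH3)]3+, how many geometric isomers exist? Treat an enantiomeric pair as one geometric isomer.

An octahedron has six vertices in three trans pairs; every non-trans pair is cis.
Only one geometric arrangement is possible.

1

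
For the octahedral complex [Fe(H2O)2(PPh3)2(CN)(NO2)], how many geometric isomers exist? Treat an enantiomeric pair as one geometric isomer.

6

Working through the distinct placements yields 6 geometric isomers: H2O cis, PPh3 trans; H2O cis, PPh3 cis (3 arrangements, 2 chiral); H2O trans, PPh3 trans; H2O trans, PPh3 cis.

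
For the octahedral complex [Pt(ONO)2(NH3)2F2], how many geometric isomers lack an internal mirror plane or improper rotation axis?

1

In an octahedral complex each vertex has one trans partner and four cis neighbours.
The distinct arrangements are (5 in all): ONO trans, NH3 trans, F trans; ONO cis, NH3 cis, F trans; ONO trans, NH3 cis, F cis; ONO cis, NH3 cis, F cis (chiral); ONO cis, NH3 trans, F cis.
One of these lacks any improper symmetry element and so occurs as an enantiomeric pair, giving 5 + 1 = 6 stereoisomers in total.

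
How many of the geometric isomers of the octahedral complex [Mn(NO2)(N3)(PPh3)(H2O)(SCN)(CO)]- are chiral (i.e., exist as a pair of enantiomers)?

In an octahedral complex each vertex has one trans partner and four cis neighbours.
Placing the ligands in turn and identifying arrangements related by rotation or reflection leaves 15 distinct geometric isomers.
Of these, 15 lack any improper symmetry element and so occur as enantiomeric pairs, giving 15 + 15 = 30 stereoisomers in total.

15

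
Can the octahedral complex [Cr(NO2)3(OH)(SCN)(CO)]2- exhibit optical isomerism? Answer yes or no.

yes

An octahedron has six vertices in three trans pairs; every non-trans pair is cis.
There are 4 geometric isomers: NO2 mer (3 arrangements); NO2 fac (chiral).
One of these lacks any improper symmetry element and so occurs as an enantiomeric pair, giving 4 + 1 = 5 stereoisomers in total.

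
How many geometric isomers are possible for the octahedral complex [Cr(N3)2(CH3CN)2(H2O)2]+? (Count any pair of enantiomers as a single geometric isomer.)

An octahedron has six vertices in three trans pairs; every non-trans pair is cis.
Systematic placement gives 5 geometric isomers: N3 trans, CH3CN trans, H2O trans; N3 cis, CH3CN trans, H2O cis; N3 trans, CH3CN cis, H2O cis; N3 cis, CH3CN cis, H2O cis (chiral); N3 cis, CH3CN cis, H2O trans.

5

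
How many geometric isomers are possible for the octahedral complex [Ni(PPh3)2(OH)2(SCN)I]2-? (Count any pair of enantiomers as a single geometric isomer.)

An octahedron has six vertices in three trans pairs; every non-trans pair is cis.
Working through the distinct placements yields 6 geometric isomers: PPh3 cis, OH cis (3 arrangements, 2 chiral); PPh3 trans, OH cis; PPh3 cis, OH trans; PPh3 trans, OH trans.

6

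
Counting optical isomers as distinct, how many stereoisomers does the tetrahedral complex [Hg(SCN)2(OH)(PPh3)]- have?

1

All four vertices of a tetrahedron are equivalent and mutually adjacent, so cis/trans isomerism cannot arise.
Only one geometric arrangement is possible.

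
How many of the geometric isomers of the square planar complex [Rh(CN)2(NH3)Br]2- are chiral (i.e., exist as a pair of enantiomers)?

In a square planar complex each vertex has one trans partner and two cis neighbours.
Systematic placement gives 2 geometric isomers: CN cis; CN trans.
Each arrangement has an internal mirror plane or centre of symmetry, so none is chiral.

0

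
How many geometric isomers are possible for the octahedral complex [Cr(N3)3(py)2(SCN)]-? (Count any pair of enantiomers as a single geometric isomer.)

An octahedron has six vertices in three trans pairs; every non-trans pair is cis.
The distinct arrangements are (3 in all): N3 mer, py trans; N3 mer, py cis; N3 fac, py cis.

3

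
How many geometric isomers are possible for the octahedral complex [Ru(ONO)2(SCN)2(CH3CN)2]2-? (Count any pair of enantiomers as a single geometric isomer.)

5

The six octahedral sites form three mutually perpendicular trans pairs.
Working through the distinct placements yields 5 geometric isomers: ONO trans, SCN trans, CH3CN trans; ONO cis, SCN cis, CH3CN trans; ONO cis, SCN trans, CH3CN cis; ONO cis, SCN cis, CH3CN cis (chiral); ONO trans, SCN cis, CH3CN cis.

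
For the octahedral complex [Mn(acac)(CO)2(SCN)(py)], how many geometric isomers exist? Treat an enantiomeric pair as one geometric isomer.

4

Each acac is bidentate and must span two cis positions.
Working through the distinct placements yields 4 geometric isomers: CO trans; CO cis (3 arrangements, 2 chiral).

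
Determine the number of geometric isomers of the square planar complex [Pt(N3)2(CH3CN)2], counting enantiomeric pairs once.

A square has two trans pairs of vertices; adjacent vertices are cis.
The distinct arrangements are (2 in all): N3 cis; N3 trans.

2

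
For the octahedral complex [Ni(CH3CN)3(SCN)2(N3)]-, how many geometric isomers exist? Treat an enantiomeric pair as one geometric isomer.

In an octahedral complex each vertex has one trans partner and four cis neighbours.
Working through the distinct placements yields 3 geometric isomers: CH3CN mer, SCN trans; CH3CN mer, SCN cis; CH3CN fac, SCN cis.

3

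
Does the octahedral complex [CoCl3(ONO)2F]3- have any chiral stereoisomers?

The six octahedral sites form three mutually perpendicular trans pairs.
The distinct arrangements are (3 in all): Cl mer, ONO trans; Cl mer, ONO cis; Cl fac, ONO cis.
Each arrangement has an internal mirror plane or centre of symmetry, so none is chiral.

no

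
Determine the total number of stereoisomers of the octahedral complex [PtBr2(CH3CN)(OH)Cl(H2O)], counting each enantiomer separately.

15

Placing the ligands in turn and identifying arrangements related by rotation or reflection leaves 9 distinct geometric isomers.
Of these, 6 lack any improper symmetry element and so occur as enantiomeric pairs, giving 9 + 6 = 15 stereoisomers in total.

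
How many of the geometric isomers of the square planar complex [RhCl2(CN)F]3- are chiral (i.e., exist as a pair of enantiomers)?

In a square planar complex each vertex has one trans partner and two cis neighbours.
Systematic placement gives 2 geometric isomers: Cl cis; Cl trans.
Each arrangement has an internal mirror plane or centre of symmetry, so none is chiral.

0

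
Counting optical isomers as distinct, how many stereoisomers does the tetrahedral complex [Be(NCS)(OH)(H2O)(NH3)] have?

In a tetrahedral complex all four positions are equivalent and every pair of ligands is adjacent — there is no cis/trans distinction.
Only one geometric arrangement is possible; it has no improper symmetry element, so it exists as a pair of enantiomers (2 stereoisomers).

2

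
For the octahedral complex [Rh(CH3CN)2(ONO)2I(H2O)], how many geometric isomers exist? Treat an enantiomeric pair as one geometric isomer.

The six octahedral sites form three mutually perpendicular trans pairs.
Working through the distinct placements yields 6 geometric isomers: CH3CN trans, ONO trans; CH3CN trans, ONO cis; CH3CN cis, ONO trans; CH3CN cis, ONO cis (3 arrangements, 2 chiral).

6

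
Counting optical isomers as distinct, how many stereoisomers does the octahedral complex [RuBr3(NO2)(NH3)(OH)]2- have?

The six octahedral sites form three mutually perpendicular trans pairs.
Working through the distinct placements yields 4 geometric isomers: Br mer (3 arrangements); Br fac (chiral).
One of these lacks any improper symmetry element and so occurs as an enantiomeric pair, giving 4 + 1 = 5 stereoisomers in total.

5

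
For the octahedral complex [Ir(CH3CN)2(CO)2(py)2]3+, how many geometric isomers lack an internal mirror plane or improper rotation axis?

1

In an octahedral complex each vertex has one trans partner and four cis neighbours.
Systematic placement gives 5 geometric isomers: CH3CN trans, CO trans, py trans; CH3CN trans, CO cis, py cis; CH3CN cis, CO cis, py trans; CH3CN cis, CO cis, py cis (chiral); CH3CN cis, CO trans, py cis.
One of these lacks any improper symmetry element and so occurs as an enantiomeric pair, giving 5 + 1 = 6 stereoisomers in total.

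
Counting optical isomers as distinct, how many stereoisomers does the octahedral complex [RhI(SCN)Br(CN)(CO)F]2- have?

Placing the ligands in turn and identifying arrangements related by rotation or reflection leaves 15 distinct geometric isomers.
Of these, 15 lack any improper symmetry element and so occur as enantiomeric pairs, giving 15 + 15 = 30 stereoisomers in total.

30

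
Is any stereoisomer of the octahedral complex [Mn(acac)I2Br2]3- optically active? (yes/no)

Each acac is bidentate and must span two cis positions.
Systematic placement gives 3 geometric isomers: I cis, Br trans; I cis, Br cis (chiral); I trans, Br cis.
One of these lacks any improper symmetry element and so occurs as an enantiomeric pair, giving 3 + 1 = 4 stereoisomers in total.

yes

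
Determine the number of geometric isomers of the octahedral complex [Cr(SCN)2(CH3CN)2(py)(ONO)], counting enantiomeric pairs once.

An octahedron has six vertices in three trans pairs; every non-trans pair is cis.
The distinct arrangements are (6 in all): SCN cis, CH3CN trans; SCN trans, CH3CN trans; SCN cis, CH3CN cis (3 arrangements, 2 chiral); SCN trans, CH3CN cis.

6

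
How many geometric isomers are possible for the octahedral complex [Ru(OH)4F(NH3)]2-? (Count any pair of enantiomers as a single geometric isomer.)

2

The six octahedral sites form three mutually perpendicular trans pairs.
Systematic placement gives 2 geometric isomers: F and NH3 mutually trans; F and NH3 mutually cis.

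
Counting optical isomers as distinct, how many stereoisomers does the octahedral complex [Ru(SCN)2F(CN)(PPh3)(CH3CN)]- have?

An octahedron has six vertices in three trans pairs; every non-trans pair is cis.
Systematic enumeration (placing each ligand type in turn and discarding arrangements equivalent by rotation or reflection) gives 9 geometric isomers.
Of these, 6 lack any improper symmetry element and so occur as enantiomeric pairs, giving 9 + 6 = 15 stereoisomers in total.

15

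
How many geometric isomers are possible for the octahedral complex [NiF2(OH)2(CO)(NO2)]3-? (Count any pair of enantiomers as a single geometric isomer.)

An octahedron has six vertices in three trans pairs; every non-trans pair is cis.
The distinct arrangements are (6 in all): F cis, OH trans; F cis, OH cis (3 arrangements, 2 chiral); F trans, OH trans; F trans, OH cis.

6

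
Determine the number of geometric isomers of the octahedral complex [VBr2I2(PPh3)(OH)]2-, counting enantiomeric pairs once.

6

In an octahedral complex each vertex has one trans partner and four cis neighbours.
The distinct arrangements are (6 in all): Br trans, I trans; Br trans, I cis; Br cis, I cis (3 arrangements, 2 chiral); Br cis, I trans.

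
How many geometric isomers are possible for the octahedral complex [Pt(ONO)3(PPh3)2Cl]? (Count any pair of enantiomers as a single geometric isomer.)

3

An octahedron has six vertices in three trans pairs; every non-trans pair is cis.
The distinct arrangements are (3 in all): ONO mer, PPh3 trans; ONO fac, PPh3 cis; ONO mer, PPh3 cis.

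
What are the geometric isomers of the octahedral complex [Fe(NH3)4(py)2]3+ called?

The six octahedral sites form three mutually perpendicular trans pairs.
The distinct arrangements are (2 in all): py trans; py cis.

cis and trans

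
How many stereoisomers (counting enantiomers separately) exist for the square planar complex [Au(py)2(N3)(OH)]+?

2

In a square planar complex each vertex has one trans partner and two cis neighbours.
Systematic placement gives 2 geometric isomers: py cis; py trans.
Each arrangement has an internal mirror plane or centre of symmetry, so none is chiral.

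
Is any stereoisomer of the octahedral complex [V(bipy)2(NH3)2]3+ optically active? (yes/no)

The six octahedral sites form three mutually perpendicular trans pairs.
Each bipy is bidentate and must span two cis positions.
Systematic placement gives 2 geometric isomers: NH3 trans; NH3 cis (chiral).
One of these lacks any improper symmetry element and so occurs as an enantiomeric pair, giving 2 + 1 = 3 stereoisomers in total.

yes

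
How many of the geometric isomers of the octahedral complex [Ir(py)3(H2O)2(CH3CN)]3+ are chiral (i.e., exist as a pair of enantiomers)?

0

An octahedron has six vertices in three trans pairs; every non-trans pair is cis.
Working through the distinct placements yields 3 geometric isomers: py mer, H2O cis; py mer, H2O trans; py fac, H2O cis.
Each arrangement has an internal mirror plane or centre of symmetry, so none is chiral.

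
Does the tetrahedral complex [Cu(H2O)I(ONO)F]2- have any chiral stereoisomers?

Only one geometric arrangement is possible; it has no improper symmetry element, so it exists as a pair of enantiomers (2 stereoisomers).

yes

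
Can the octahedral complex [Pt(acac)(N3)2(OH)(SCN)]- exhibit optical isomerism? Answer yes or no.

yes

Each acac is bidentate and must span two cis positions.
Systematic placement gives 4 geometric isomers: N3 trans; N3 cis (3 arrangements, 2 chiral).
Of these, 2 lack any improper symmetry element and so occur as enantiomeric pairs, giving 4 + 2 = 6 stereoisomers in total.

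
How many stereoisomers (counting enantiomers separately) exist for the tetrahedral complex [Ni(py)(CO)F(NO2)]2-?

2

All four vertices of a tetrahedron are equivalent and mutually adjacent, so cis/trans isomerism cannot arise.
Only one geometric arrangement is possible; it has no improper symmetry element, so it exists as a pair of enantiomers (2 stereoisomers).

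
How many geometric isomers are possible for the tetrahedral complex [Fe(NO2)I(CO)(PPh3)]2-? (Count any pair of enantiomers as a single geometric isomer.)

All four vertices of a tetrahedron are equivalent and mutually adjacent, so cis/trans isomerism cannot arise.
Only one geometric arrangement is possible; it has no improper symmetry element, so it exists as a pair of enantiomers (2 stereoisomers).

1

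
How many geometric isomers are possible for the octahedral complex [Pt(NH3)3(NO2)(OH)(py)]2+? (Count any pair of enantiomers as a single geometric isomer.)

4

An octahedron has six vertices in three trans pairs; every non-trans pair is cis.
Systematic placement gives 4 geometric isomers: NH3 mer (3 arrangements); NH3 fac (chiral).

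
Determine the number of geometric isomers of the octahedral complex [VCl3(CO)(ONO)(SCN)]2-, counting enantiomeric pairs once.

Working through the distinct placements yields 4 geometric isomers: Cl mer (3 arrangements); Cl fac (chiral).

4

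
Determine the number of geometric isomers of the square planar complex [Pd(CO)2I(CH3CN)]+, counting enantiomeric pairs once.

A square has two trans pairs of vertices; adjacent vertices are cis.
There are 2 geometric isomers: CO cis; CO trans.

2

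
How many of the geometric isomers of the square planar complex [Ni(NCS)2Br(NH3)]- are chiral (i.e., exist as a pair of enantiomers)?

The distinct arrangements are (2 in all): NCS cis; NCS trans.
Each arrangement has an internal mirror plane or centre of symmetry, so none is chiral.

0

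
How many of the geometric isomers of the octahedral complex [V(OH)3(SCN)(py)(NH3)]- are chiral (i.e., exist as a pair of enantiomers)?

An octahedron has six vertices in three trans pairs; every non-trans pair is cis.
Working through the distinct placements yields 4 geometric isomers: OH mer (3 arrangements); OH fac (chiral).
One of these lacks any improper symmetry element and so occurs as an enantiomeric pair, giving 4 + 1 = 5 stereoisomers in total.

1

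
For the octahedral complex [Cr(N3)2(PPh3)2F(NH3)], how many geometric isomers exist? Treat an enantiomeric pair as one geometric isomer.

6

The six octahedral sites form three mutually perpendicular trans pairs.
Systematic placement gives 6 geometric isomers: N3 cis, PPh3 trans; N3 cis, PPh3 cis (3 arrangements, 2 chiral); N3 trans, PPh3 trans; N3 trans, PPh3 cis.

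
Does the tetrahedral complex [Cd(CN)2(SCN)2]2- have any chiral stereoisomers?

In a tetrahedral complex all four positions are equivalent and every pair of ligands is adjacent — there is no cis/trans distinction.
Only one geometric arrangement is possible.

no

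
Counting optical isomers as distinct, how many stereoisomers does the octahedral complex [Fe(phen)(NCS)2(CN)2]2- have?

4

An octahedron has six vertices in three trans pairs; every non-trans pair is cis.
Each phen is bidentate and must span two cis positions.
Working through the distinct placements yields 3 geometric isomers: NCS cis, CN trans; NCS cis, CN cis (chiral); NCS trans, CN cis.
One of these lacks any improper symmetry element and so occurs as an enantiomeric pair, giving 3 + 1 = 4 stereoisomers in total.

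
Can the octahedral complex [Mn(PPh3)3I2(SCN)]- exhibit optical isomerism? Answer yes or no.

Systematic placement gives 3 geometric isomers: PPh3 mer, I trans; PPh3 fac, I cis; PPh3 mer, I cis.
Each arrangement has an internal mirror plane or centre of symmetry, so none is chiral.

no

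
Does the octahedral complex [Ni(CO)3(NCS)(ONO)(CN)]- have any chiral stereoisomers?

yes

In an octahedral complex each vertex has one trans partner and four cis neighbours.
There are 4 geometric isomers: CO mer (3 arrangements); CO fac (chiral).
One of these lacks any improper symmetry element and so occurs as an enantiomeric pair, giving 4 + 1 = 5 stereoisomers in total.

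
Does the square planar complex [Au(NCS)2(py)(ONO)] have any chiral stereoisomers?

In a square planar complex each vertex has one trans partner and two cis neighbours.
Working through the distinct placements yields 2 geometric isomers: NCS cis; NCS trans.
Each arrangement has an internal mirror plane or centre of symmetry, so none is chiral.

no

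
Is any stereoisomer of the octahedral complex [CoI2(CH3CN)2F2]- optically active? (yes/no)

yes

The six octahedral sites form three mutually perpendicular trans pairs.
Systematic placement gives 5 geometric isomers: I trans, CH3CN trans, F trans; I cis, CH3CN trans, F cis; I trans, CH3CN cis, F cis; I cis, CH3CN cis, F cis (chiral); I cis, CH3CN cis, F trans.
One of these lacks any improper symmetry element and so occurs as an enantiomeric pair, giving 5 + 1 = 6 stereoisomers in total.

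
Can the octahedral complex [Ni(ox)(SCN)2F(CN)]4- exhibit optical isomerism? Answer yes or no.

Each ox is bidentate and must span two cis positions.
Systematic placement gives 4 geometric isomers: SCN cis (3 arrangements, 2 chiral); SCN trans.
Of these, 2 lack any improper symmetry element and so occur as enantiomeric pairs, giving 4 + 2 = 6 stereoisomers in total.

yes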